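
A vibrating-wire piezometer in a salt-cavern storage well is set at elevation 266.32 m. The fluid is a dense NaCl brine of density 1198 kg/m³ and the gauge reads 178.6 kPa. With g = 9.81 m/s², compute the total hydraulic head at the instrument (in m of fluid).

h ≈ 281.52 m

ψ = P/(ρg) = 178.6×1000 / (1198 × 9.81) = 15.20 m.
h = z + ψ = 266.32 + 15.20 = 281.52 m.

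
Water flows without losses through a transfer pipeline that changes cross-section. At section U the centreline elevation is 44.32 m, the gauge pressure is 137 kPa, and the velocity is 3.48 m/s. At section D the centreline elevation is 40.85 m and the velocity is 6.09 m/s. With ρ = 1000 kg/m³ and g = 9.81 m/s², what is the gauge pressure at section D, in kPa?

P₂ ≈ 159 kPa

Pressure head at U: ψ₁ = P₁/(ρg) = 137×1000 / (1000 × 9.81) = 13.97 m.
Velocity heads: v₁²/2g = 3.48²/19.62 = 0.617 m; v₂²/2g = 6.09²/19.62 = 1.890 m.
Total head H = z₁ + ψ₁ + v₁²/2g = 44.32 + 13.97 + 0.617 = 58.91 m.
ψ₂ = H − z₂ − v₂²/2g = 58.91 − 40.85 − 1.890 = 16.17 m.
P₂ = ρgψ₂ = 1000 × 9.81 × 16.17 ≈ 159 kPa.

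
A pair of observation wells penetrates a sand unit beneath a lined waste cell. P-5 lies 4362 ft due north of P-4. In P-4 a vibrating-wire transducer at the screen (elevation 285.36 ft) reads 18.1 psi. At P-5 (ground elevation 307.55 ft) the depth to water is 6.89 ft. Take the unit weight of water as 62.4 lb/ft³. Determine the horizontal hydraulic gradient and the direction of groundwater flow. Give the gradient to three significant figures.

Pressure head at P-4: ψ = 144·P/γ = 144 × 18.1 / 62.4 = 41.77 ft.
Total head at P-4: h = z + ψ = 285.36 + 41.77 = 327.13 ft.
Total head at P-5: h = 307.55 − 6.89 = 300.66 ft.
Head difference: h(P-4) − h(P-5) = 327.13 − 300.66 = 26.47 ft.
Hydraulic gradient: i = |Δh| / L = 26.47 / 4362 = 0.00607.
Flow is from higher to lower head: from P-4 toward P-5, i.e. toward the north.

i ≈ 0.00607; groundwater flows toward the north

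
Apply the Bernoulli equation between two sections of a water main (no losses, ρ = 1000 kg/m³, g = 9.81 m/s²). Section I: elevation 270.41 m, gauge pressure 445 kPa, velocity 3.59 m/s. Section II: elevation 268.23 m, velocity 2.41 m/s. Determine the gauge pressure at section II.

P₂ ≈ 470 kPa

Pressure head at I: ψ₁ = P₁/(ρg) = 445×1000 / (1000 × 9.81) = 45.36 m.
Velocity heads: v₁²/2g = 3.59²/19.62 = 0.657 m; v₂²/2g = 2.41²/19.62 = 0.296 m.
Total head H = z₁ + ψ₁ + v₁²/2g = 270.41 + 45.36 + 0.657 = 316.43 m.
ψ₂ = H − z₂ − v₂²/2g = 316.43 − 268.23 − 0.296 = 47.90 m.
P₂ = ρgψ₂ = 1000 × 9.81 × 47.90 ≈ 470 kPa.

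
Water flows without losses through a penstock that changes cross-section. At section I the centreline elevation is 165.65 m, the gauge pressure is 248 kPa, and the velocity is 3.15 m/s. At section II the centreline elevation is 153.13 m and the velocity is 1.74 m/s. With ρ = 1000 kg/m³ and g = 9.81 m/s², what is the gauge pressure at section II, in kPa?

P₂ ≈ 374 kPa

Pressure head at I: ψ₁ = P₁/(ρg) = 248×1000 / (1000 × 9.81) = 25.28 m.
Velocity heads: v₁²/2g = 3.15²/19.62 = 0.506 m; v₂²/2g = 1.74²/19.62 = 0.154 m.
Total head H = z₁ + ψ₁ + v₁²/2g = 165.65 + 25.28 + 0.506 = 191.44 m.
ψ₂ = H − z₂ − v₂²/2g = 191.44 − 153.13 − 0.154 = 38.16 m.
P₂ = ρgψ₂ = 1000 × 9.81 × 38.16 ≈ 374 kPa.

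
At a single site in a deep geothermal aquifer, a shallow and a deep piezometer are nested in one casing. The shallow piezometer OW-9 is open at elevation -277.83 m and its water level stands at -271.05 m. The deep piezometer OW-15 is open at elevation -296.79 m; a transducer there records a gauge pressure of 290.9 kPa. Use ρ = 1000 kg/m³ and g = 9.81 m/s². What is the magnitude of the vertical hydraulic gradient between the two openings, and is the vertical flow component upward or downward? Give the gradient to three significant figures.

Total head at OW-9: h = -271.05 m (water level in the standpipe).
Pressure head at OW-15: ψ = P/(ρg) = 290.9×1000 / (1000 × 9.81) = 29.65 m.
Total head at OW-15: h = z + ψ = -296.79 + 29.65 = -267.14 m.
Δh = h(OW-9) − h(OW-15) = -271.05 − (-267.14) = -3.91 m.
Vertical separation Δz = -277.83 − (-296.79) = 18.96 m.
|i_v| = |Δh| / Δz = 3.91 / 18.96 = 0.206.
Head is higher in the deep piezometer, so vertical flow is upward (discharge condition).

|i_v| ≈ 0.206; vertical flow is upward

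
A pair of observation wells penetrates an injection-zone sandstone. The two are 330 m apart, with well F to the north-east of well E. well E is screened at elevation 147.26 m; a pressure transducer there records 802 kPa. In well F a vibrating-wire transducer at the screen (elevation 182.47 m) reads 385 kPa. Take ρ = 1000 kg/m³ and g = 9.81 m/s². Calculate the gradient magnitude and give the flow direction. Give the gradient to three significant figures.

Pressure head at well E: ψ = P/(ρg) = 802×1000 / (1000 × 9.81) = 81.75 m.
Total head at well E: h = z + ψ = 147.26 + 81.75 = 229.01 m.
Pressure head at well F: ψ = P/(ρg) = 385×1000 / (1000 × 9.81) = 39.25 m.
Total head at well F: h = z + ψ = 182.47 + 39.25 = 221.72 m.
Head difference: h(well E) − h(well F) = 229.01 − 221.72 = 7.29 m.
Hydraulic gradient: i = |Δh| / L = 7.29 / 330 = 0.0221.
Flow is from higher to lower head: from well E toward well F, i.e. toward the north-east.

i ≈ 0.0221; groundwater flows toward the north-east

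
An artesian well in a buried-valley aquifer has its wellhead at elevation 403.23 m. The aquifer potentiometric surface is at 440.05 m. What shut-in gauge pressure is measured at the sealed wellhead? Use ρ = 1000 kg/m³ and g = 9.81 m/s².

P ≈ 361 kPa

Head above the cap: Δh = 440.05 − 403.23 = 36.82 m.
P = ρgΔh = 1000 × 9.81 × 36.82 = 361204 Pa ≈ 361 kPa.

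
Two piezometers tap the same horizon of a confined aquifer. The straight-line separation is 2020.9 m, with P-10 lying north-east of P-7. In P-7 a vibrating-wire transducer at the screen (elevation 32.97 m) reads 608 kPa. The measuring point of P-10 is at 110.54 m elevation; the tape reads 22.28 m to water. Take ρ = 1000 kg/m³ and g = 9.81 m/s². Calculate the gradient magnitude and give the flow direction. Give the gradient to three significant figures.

i ≈ 0.00331; groundwater flows toward the north-east

Pressure head at P-7: ψ = P/(ρg) = 608×1000 / (1000 × 9.81) = 61.98 m.
Total head at P-7: h = z + ψ = 32.97 + 61.98 = 94.95 m.
Total head at P-10: h = 110.54 − 22.28 = 88.26 m.
Head difference: h(P-7) − h(P-10) = 94.95 − 88.26 = 6.69 m.
Hydraulic gradient: i = |Δh| / L = 6.69 / 2020.9 = 0.00331.
Flow is from higher to lower head: from P-7 toward P-10, i.e. toward the north-east.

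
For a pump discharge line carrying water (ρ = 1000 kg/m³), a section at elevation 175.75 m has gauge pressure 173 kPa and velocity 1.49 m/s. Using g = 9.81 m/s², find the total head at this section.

Pressure head ψ = P/(ρg) = 173×1000 / (1000 × 9.81) = 17.64 m.
Velocity head = v²/(2g) = 1.49² / (2 × 9.81) = 0.113 m.
h = z + ψ + v²/(2g) = 175.75 + 17.64 + 0.113 = 193.50 m.

h ≈ 193.50 m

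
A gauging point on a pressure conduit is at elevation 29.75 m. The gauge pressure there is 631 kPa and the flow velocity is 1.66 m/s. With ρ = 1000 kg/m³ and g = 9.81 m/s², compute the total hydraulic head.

Pressure head ψ = P/(ρg) = 631×1000 / (1000 × 9.81) = 64.32 m.
Velocity head = v²/(2g) = 1.66² / (2 × 9.81) = 0.140 m.
h = z + ψ + v²/(2g) = 29.75 + 64.32 + 0.140 = 94.21 m.

h ≈ 94.21 m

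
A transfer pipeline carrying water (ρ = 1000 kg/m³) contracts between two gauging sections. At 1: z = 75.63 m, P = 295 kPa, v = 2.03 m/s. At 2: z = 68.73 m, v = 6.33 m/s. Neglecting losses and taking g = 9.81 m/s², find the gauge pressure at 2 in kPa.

P₂ ≈ 345 kPa

Pressure head at 1: ψ₁ = P₁/(ρg) = 295×1000 / (1000 × 9.81) = 30.07 m.
Velocity heads: v₁²/2g = 2.03²/19.62 = 0.210 m; v₂²/2g = 6.33²/19.62 = 2.042 m.
Total head H = z₁ + ψ₁ + v₁²/2g = 75.63 + 30.07 + 0.210 = 105.91 m.
ψ₂ = H − z₂ − v₂²/2g = 105.91 − 68.73 − 2.042 = 35.14 m.
P₂ = ρgψ₂ = 1000 × 9.81 × 35.14 ≈ 345 kPa.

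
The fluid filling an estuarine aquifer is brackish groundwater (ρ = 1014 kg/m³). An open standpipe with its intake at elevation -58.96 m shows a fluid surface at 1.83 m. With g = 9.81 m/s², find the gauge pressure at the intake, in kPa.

P ≈ 605 kPa

Pressure head ψ = h − z = 1.83 − (-58.96) = 60.79 m.
P = ρgψ = 1014 × 9.81 × 60.79 = 604699 Pa ≈ 605 kPa.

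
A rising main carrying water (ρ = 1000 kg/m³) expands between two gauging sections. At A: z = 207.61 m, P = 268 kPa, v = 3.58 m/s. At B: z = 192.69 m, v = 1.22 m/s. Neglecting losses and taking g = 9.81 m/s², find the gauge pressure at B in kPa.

P₂ ≈ 420 kPa

Pressure head at A: ψ₁ = P₁/(ρg) = 268×1000 / (1000 × 9.81) = 27.32 m.
Velocity heads: v₁²/2g = 3.58²/19.62 = 0.653 m; v₂²/2g = 1.22²/19.62 = 0.076 m.
Total head H = z₁ + ψ₁ + v₁²/2g = 207.61 + 27.32 + 0.653 = 235.58 m.
ψ₂ = H − z₂ − v₂²/2g = 235.58 − 192.69 − 0.076 = 42.81 m.
P₂ = ρgψ₂ = 1000 × 9.81 × 42.81 ≈ 420 kPa.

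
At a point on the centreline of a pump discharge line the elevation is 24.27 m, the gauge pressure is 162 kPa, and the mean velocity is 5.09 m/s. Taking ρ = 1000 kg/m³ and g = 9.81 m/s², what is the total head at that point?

Pressure head ψ = P/(ρg) = 162×1000 / (1000 × 9.81) = 16.51 m.
Velocity head = v²/(2g) = 5.09² / (2 × 9.81) = 1.320 m.
h = z + ψ + v²/(2g) = 24.27 + 16.51 + 1.320 = 42.10 m.

h ≈ 42.10 m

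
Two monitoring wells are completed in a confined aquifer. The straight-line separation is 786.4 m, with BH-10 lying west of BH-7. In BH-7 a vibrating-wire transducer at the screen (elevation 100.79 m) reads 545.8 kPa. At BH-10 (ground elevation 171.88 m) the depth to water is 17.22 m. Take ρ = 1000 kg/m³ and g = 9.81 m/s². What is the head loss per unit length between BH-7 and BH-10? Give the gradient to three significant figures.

i ≈ 0.00225 m/m

Pressure head at BH-7: ψ = P/(ρg) = 545.8×1000 / (1000 × 9.81) = 55.64 m.
Total head at BH-7: h = z + ψ = 100.79 + 55.64 = 156.43 m.
Total head at BH-10: h = 171.88 − 17.22 = 154.66 m.
Head difference: h(BH-7) − h(BH-10) = 156.43 − 154.66 = 1.77 m.
Hydraulic gradient: i = |Δh| / L = 1.77 / 786.4 = 0.00225.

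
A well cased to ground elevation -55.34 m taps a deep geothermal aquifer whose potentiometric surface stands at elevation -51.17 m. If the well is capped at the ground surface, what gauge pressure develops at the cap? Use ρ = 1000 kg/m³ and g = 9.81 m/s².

P ≈ 40.9 kPa

Head above the cap: Δh = -51.17 − (-55.34) = 4.17 m.
P = ρgΔh = 1000 × 9.81 × 4.17 = 40908 Pa ≈ 40.9 kPa.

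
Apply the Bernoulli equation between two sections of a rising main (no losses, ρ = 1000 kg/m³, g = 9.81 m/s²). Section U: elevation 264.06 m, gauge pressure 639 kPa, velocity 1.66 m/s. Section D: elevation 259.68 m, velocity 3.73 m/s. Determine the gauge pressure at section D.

P₂ ≈ 676 kPa

Pressure head at U: ψ₁ = P₁/(ρg) = 639×1000 / (1000 × 9.81) = 65.14 m.
Velocity heads: v₁²/2g = 1.66²/19.62 = 0.140 m; v₂²/2g = 3.73²/19.62 = 0.709 m.
Total head H = z₁ + ψ₁ + v₁²/2g = 264.06 + 65.14 + 0.140 = 329.34 m.
ψ₂ = H − z₂ − v₂²/2g = 329.34 − 259.68 − 0.709 = 68.95 m.
P₂ = ρgψ₂ = 1000 × 9.81 × 68.95 ≈ 676 kPa.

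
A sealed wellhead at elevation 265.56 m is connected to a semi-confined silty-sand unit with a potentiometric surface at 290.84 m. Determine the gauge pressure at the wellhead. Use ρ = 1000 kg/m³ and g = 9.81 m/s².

Head above the cap: Δh = 290.84 − 265.56 = 25.28 m.
P = ρgΔh = 1000 × 9.81 × 25.28 = 247997 Pa ≈ 248 kPa.

P ≈ 248 kPa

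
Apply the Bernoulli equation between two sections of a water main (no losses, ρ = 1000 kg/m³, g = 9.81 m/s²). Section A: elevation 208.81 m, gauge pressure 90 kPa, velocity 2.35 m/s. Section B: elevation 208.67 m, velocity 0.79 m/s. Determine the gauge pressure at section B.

P₂ ≈ 93.8 kPa

Pressure head at A: ψ₁ = P₁/(ρg) = 90×1000 / (1000 × 9.81) = 9.17 m.
Velocity heads: v₁²/2g = 2.35²/19.62 = 0.281 m; v₂²/2g = 0.79²/19.62 = 0.032 m.
Total head H = z₁ + ψ₁ + v₁²/2g = 208.81 + 9.17 + 0.281 = 218.26 m.
ψ₂ = H − z₂ − v₂²/2g = 218.26 − 208.67 − 0.032 = 9.56 m.
P₂ = ρgψ₂ = 1000 × 9.81 × 9.56 ≈ 93.8 kPa.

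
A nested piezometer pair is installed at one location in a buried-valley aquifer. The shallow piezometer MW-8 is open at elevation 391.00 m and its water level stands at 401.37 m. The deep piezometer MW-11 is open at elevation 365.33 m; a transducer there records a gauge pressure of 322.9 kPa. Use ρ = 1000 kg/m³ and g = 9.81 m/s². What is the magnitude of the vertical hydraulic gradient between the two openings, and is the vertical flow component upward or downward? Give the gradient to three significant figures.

Total head at MW-8: h = 401.37 m (water level in the standpipe).
Pressure head at MW-11: ψ = P/(ρg) = 322.9×1000 / (1000 × 9.81) = 32.92 m.
Total head at MW-11: h = z + ψ = 365.33 + 32.92 = 398.25 m.
Δh = h(MW-8) − h(MW-11) = 401.37 − 398.25 = 3.12 m.
Vertical separation Δz = 391.00 − 365.33 = 25.67 m.
|i_v| = |Δh| / Δz = 3.12 / 25.67 = 0.122.
Head is higher in the shallow piezometer, so vertical flow is downward (recharge condition).

|i_v| ≈ 0.122; vertical flow is downward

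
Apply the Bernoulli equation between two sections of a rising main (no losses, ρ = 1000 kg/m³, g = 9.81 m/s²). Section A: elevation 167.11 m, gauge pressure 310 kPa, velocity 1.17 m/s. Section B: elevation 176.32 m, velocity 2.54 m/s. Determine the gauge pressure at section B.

Pressure head at A: ψ₁ = P₁/(ρg) = 310×1000 / (1000 × 9.81) = 31.60 m.
Velocity heads: v₁²/2g = 1.17²/19.62 = 0.070 m; v₂²/2g = 2.54²/19.62 = 0.329 m.
Total head H = z₁ + ψ₁ + v₁²/2g = 167.11 + 31.60 + 0.070 = 198.78 m.
ψ₂ = H − z₂ − v₂²/2g = 198.78 − 176.32 − 0.329 = 22.13 m.
P₂ = ρgψ₂ = 1000 × 9.81 × 22.13 ≈ 217 kPa.

P₂ ≈ 217 kPa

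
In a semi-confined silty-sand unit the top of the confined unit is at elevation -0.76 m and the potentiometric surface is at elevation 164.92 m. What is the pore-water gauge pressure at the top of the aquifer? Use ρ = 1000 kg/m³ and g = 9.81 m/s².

P ≈ 1630 kPa

Pressure head at the aquifer top: ψ = h − z = 164.92 − (-0.76) = 165.68 m.
P = ρgψ = 1000 × 9.81 × 165.68 = 1625321 Pa ≈ 1630 kPa.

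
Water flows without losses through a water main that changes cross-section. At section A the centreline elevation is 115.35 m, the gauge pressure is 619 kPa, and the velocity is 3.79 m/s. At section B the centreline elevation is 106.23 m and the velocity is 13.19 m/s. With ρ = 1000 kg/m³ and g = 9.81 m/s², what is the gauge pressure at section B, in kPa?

P₂ ≈ 629 kPa

Pressure head at A: ψ₁ = P₁/(ρg) = 619×1000 / (1000 × 9.81) = 63.10 m.
Velocity heads: v₁²/2g = 3.79²/19.62 = 0.732 m; v₂²/2g = 13.19²/19.62 = 8.867 m.
Total head H = z₁ + ψ₁ + v₁²/2g = 115.35 + 63.10 + 0.732 = 179.18 m.
ψ₂ = H − z₂ − v₂²/2g = 179.18 − 106.23 − 8.867 = 64.08 m.
P₂ = ρgψ₂ = 1000 × 9.81 × 64.08 ≈ 629 kPa.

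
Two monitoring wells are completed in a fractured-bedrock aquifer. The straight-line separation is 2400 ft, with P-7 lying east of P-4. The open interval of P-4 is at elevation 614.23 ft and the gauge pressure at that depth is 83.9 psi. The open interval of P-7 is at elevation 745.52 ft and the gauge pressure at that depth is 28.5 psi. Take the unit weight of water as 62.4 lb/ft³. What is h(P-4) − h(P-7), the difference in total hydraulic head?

Pressure head at P-4: ψ = 144·P/γ = 144 × 83.9 / 62.4 = 193.62 ft.
Total head at P-4: h = z + ψ = 614.23 + 193.62 = 807.85 ft.
Pressure head at P-7: ψ = 144·P/γ = 144 × 28.5 / 62.4 = 65.77 ft.
Total head at P-7: h = z + ψ = 745.52 + 65.77 = 811.29 ft.
Head difference: h(P-4) − h(P-7) = 807.85 − 811.29 = -3.44 ft.

Δh ≈ -3.44 ft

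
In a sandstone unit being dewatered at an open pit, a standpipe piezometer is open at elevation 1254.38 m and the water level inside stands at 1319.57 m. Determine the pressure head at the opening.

Total head h = 1319.57 m (the water-surface elevation in the piezometer).
Pressure head ψ = h − z = 1319.57 − 1254.38 = 65.19 m.

ψ ≈ 65.19 m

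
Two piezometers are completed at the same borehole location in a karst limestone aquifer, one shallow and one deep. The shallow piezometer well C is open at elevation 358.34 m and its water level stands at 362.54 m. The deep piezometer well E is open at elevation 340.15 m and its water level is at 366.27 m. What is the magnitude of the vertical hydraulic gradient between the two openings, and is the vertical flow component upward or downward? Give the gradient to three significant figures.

|i_v| ≈ 0.205; vertical flow is upward

Total head at well C: h = 362.54 m (water level in the standpipe).
Total head at well E: h = 366.27 m.
Δh = h(well C) − h(well E) = 362.54 − 366.27 = -3.73 m.
Vertical separation Δz = 358.34 − 340.15 = 18.19 m.
|i_v| = |Δh| / Δz = 3.73 / 18.19 = 0.205.
Head is higher in the deep piezometer, so vertical flow is upward (discharge condition).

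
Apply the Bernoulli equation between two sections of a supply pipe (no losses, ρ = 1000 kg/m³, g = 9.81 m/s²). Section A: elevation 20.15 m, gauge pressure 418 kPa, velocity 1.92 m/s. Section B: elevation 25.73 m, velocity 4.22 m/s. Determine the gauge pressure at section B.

P₂ ≈ 356 kPa

Pressure head at A: ψ₁ = P₁/(ρg) = 418×1000 / (1000 × 9.81) = 42.61 m.
Velocity heads: v₁²/2g = 1.92²/19.62 = 0.188 m; v₂²/2g = 4.22²/19.62 = 0.908 m.
Total head H = z₁ + ψ₁ + v₁²/2g = 20.15 + 42.61 + 0.188 = 62.95 m.
ψ₂ = H − z₂ − v₂²/2g = 62.95 − 25.73 − 0.908 = 36.31 m.
P₂ = ρgψ₂ = 1000 × 9.81 × 36.31 ≈ 356 kPa.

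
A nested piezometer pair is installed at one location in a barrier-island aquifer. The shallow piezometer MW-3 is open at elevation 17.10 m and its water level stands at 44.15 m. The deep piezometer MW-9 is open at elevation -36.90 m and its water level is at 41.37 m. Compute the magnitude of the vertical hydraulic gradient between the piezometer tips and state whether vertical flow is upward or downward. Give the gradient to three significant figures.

|i_v| ≈ 0.0515; vertical flow is downward

Total head at MW-3: h = 44.15 m (water level in the standpipe).
Total head at MW-9: h = 41.37 m.
Δh = h(MW-3) − h(MW-9) = 44.15 − 41.37 = 2.78 m.
Vertical separation Δz = 17.10 − (-36.90) = 54.00 m.
|i_v| = |Δh| / Δz = 2.78 / 54.00 = 0.0515.
Head is higher in the shallow piezometer, so vertical flow is downward (recharge condition).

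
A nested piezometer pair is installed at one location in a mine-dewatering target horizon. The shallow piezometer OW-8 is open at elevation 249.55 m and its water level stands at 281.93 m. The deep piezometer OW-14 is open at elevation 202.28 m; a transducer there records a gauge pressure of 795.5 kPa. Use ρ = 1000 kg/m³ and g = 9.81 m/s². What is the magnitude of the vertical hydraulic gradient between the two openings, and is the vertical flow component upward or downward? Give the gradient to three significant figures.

Total head at OW-8: h = 281.93 m (water level in the standpipe).
Pressure head at OW-14: ψ = P/(ρg) = 795.5×1000 / (1000 × 9.81) = 81.09 m.
Total head at OW-14: h = z + ψ = 202.28 + 81.09 = 283.37 m.
Δh = h(OW-8) − h(OW-14) = 281.93 − 283.37 = -1.44 m.
Vertical separation Δz = 249.55 − 202.28 = 47.27 m.
|i_v| = |Δh| / Δz = 1.44 / 47.27 = 0.0305.
Head is higher in the deep piezometer, so vertical flow is upward (discharge condition).

|i_v| ≈ 0.0305; vertical flow is upward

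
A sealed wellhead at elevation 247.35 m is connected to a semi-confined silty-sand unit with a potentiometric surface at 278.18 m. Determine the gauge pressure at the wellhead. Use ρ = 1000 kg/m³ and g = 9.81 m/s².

Head above the cap: Δh = 278.18 − 247.35 = 30.83 m.
P = ρgΔh = 1000 × 9.81 × 30.83 = 302442 Pa ≈ 302 kPa.

P ≈ 302 kPa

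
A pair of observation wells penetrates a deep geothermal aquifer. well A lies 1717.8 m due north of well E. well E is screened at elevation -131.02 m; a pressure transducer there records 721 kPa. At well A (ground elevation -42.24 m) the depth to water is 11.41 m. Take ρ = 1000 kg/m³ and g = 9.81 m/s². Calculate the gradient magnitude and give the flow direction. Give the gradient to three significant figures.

Pressure head at well E: ψ = P/(ρg) = 721×1000 / (1000 × 9.81) = 73.50 m.
Total head at well E: h = z + ψ = -131.02 + 73.50 = -57.52 m.
Total head at well A: h = -42.24 − 11.41 = -53.65 m.
Head difference: h(well E) − h(well A) = -57.52 − (-53.65) = -3.87 m.
Hydraulic gradient: i = |Δh| / L = 3.87 / 1717.8 = 0.00225.
Flow is from higher to lower head: from well A toward well E, i.e. toward the south.

i ≈ 0.00225; groundwater flows toward the south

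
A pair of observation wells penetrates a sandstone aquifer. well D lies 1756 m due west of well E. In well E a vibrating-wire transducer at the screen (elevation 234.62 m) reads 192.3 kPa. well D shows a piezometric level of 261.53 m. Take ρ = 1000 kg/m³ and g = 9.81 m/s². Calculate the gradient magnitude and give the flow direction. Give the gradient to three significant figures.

Pressure head at well E: ψ = P/(ρg) = 192.3×1000 / (1000 × 9.81) = 19.60 m.
Total head at well E: h = z + ψ = 234.62 + 19.60 = 254.22 m.
Total head at well D: h = 261.53 m (water level in the piezometer is the total head).
Head difference: h(well E) − h(well D) = 254.22 − 261.53 = -7.31 m.
Hydraulic gradient: i = |Δh| / L = 7.31 / 1756 = 0.00416.
Flow is from higher to lower head: from well D toward well E, i.e. toward the east.

i ≈ 0.00416; groundwater flows toward the east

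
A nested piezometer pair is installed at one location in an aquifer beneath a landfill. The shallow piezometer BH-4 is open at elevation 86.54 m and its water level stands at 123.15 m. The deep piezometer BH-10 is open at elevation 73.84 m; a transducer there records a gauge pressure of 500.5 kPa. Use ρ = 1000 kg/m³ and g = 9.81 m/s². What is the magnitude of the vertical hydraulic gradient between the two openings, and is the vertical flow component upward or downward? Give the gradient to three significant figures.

Total head at BH-4: h = 123.15 m (water level in the standpipe).
Pressure head at BH-10: ψ = P/(ρg) = 500.5×1000 / (1000 × 9.81) = 51.02 m.
Total head at BH-10: h = z + ψ = 73.84 + 51.02 = 124.86 m.
Δh = h(BH-4) − h(BH-10) = 123.15 − 124.86 = -1.71 m.
Vertical separation Δz = 86.54 − 73.84 = 12.70 m.
|i_v| = |Δh| / Δz = 1.71 / 12.70 = 0.135.
Head is higher in the deep piezometer, so vertical flow is upward (discharge condition).

|i_v| ≈ 0.135; vertical flow is upward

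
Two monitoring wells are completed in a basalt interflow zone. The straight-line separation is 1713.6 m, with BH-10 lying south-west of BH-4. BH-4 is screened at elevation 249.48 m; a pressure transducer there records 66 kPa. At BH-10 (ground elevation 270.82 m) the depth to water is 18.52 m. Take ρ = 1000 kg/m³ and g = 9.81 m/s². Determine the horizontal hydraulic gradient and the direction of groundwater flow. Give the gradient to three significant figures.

Pressure head at BH-4: ψ = P/(ρg) = 66×1000 / (1000 × 9.81) = 6.73 m.
Total head at BH-4: h = z + ψ = 249.48 + 6.73 = 256.21 m.
Total head at BH-10: h = 270.82 − 18.52 = 252.30 m.
Head difference: h(BH-4) − h(BH-10) = 256.21 − 252.30 = 3.91 m.
Hydraulic gradient: i = |Δh| / L = 3.91 / 1713.6 = 0.00228.
Flow is from higher to lower head: from BH-4 toward BH-10, i.e. toward the south-west.

i ≈ 0.00228; groundwater flows toward the south-west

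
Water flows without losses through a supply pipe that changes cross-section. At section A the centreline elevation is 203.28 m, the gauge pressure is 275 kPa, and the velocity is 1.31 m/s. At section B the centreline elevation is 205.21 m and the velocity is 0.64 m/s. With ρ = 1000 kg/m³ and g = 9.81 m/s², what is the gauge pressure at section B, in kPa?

P₂ ≈ 257 kPa

Pressure head at A: ψ₁ = P₁/(ρg) = 275×1000 / (1000 × 9.81) = 28.03 m.
Velocity heads: v₁²/2g = 1.31²/19.62 = 0.087 m; v₂²/2g = 0.64²/19.62 = 0.021 m.
Total head H = z₁ + ψ₁ + v₁²/2g = 203.28 + 28.03 + 0.087 = 231.40 m.
ψ₂ = H − z₂ − v₂²/2g = 231.40 − 205.21 − 0.021 = 26.17 m.
P₂ = ρgψ₂ = 1000 × 9.81 × 26.17 ≈ 257 kPa.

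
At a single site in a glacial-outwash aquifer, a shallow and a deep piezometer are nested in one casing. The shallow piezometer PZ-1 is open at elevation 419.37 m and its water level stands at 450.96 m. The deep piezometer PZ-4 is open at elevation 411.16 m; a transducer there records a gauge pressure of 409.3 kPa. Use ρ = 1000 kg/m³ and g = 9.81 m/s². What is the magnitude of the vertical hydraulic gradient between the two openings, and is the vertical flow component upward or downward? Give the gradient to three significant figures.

Total head at PZ-1: h = 450.96 m (water level in the standpipe).
Pressure head at PZ-4: ψ = P/(ρg) = 409.3×1000 / (1000 × 9.81) = 41.72 m.
Total head at PZ-4: h = z + ψ = 411.16 + 41.72 = 452.88 m.
Δh = h(PZ-1) − h(PZ-4) = 450.96 − 452.88 = -1.92 m.
Vertical separation Δz = 419.37 − 411.16 = 8.21 m.
|i_v| = |Δh| / Δz = 1.92 / 8.21 = 0.234.
Head is higher in the deep piezometer, so vertical flow is upward (discharge condition).

|i_v| ≈ 0.234; vertical flow is upward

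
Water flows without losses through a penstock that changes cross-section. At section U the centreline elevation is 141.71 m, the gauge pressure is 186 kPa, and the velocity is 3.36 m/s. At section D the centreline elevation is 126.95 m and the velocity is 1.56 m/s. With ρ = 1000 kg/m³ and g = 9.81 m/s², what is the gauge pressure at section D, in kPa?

Pressure head at U: ψ₁ = P₁/(ρg) = 186×1000 / (1000 × 9.81) = 18.96 m.
Velocity heads: v₁²/2g = 3.36²/19.62 = 0.575 m; v₂²/2g = 1.56²/19.62 = 0.124 m.
Total head H = z₁ + ψ₁ + v₁²/2g = 141.71 + 18.96 + 0.575 = 161.25 m.
ψ₂ = H − z₂ − v₂²/2g = 161.25 − 126.95 − 0.124 = 34.18 m.
P₂ = ρgψ₂ = 1000 × 9.81 × 34.18 ≈ 335 kPa.

P₂ ≈ 335 kPa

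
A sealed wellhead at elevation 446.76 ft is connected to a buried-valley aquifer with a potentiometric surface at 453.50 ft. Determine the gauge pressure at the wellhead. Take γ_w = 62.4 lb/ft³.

P ≈ 2.92 psi

Head above the cap: Δh = 453.50 − 446.76 = 6.74 ft.
P = γΔh/144 = 62.4 × 6.74 / 144 = 2.92 psi.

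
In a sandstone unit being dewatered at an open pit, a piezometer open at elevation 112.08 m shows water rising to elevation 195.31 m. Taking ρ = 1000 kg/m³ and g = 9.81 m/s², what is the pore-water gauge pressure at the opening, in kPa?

P ≈ 816 kPa

Pressure head ψ = h − z = 195.31 − 112.08 = 83.23 m.
P = ρgψ = 1000 × 9.81 × 83.23 = 816486 Pa ≈ 816 kPa.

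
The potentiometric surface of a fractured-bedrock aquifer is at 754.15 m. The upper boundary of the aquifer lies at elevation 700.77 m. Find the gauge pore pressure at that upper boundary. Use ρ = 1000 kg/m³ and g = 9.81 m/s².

P ≈ 524 kPa

Pressure head at the aquifer top: ψ = h − z = 754.15 − 700.77 = 53.38 m.
P = ρgψ = 1000 × 9.81 × 53.38 = 523658 Pa ≈ 524 kPa.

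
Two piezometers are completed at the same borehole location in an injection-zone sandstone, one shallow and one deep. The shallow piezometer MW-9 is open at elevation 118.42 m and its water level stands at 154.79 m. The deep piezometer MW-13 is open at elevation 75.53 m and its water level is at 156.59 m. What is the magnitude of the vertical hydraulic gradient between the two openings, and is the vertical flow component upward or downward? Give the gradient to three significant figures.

Total head at MW-9: h = 154.79 m (water level in the standpipe).
Total head at MW-13: h = 156.59 m.
Δh = h(MW-9) − h(MW-13) = 154.79 − 156.59 = -1.80 m.
Vertical separation Δz = 118.42 − 75.53 = 42.89 m.
|i_v| = |Δh| / Δz = 1.80 / 42.89 = 0.0420.
Head is higher in the deep piezometer, so vertical flow is upward (discharge condition).

|i_v| ≈ 0.0420; vertical flow is upward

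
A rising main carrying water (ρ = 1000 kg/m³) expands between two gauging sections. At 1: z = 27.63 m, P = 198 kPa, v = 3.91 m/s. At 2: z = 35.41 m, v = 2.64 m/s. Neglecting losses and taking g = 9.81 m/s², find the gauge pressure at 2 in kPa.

Pressure head at 1: ψ₁ = P₁/(ρg) = 198×1000 / (1000 × 9.81) = 20.18 m.
Velocity heads: v₁²/2g = 3.91²/19.62 = 0.779 m; v₂²/2g = 2.64²/19.62 = 0.355 m.
Total head H = z₁ + ψ₁ + v₁²/2g = 27.63 + 20.18 + 0.779 = 48.59 m.
ψ₂ = H − z₂ − v₂²/2g = 48.59 − 35.41 − 0.355 = 12.83 m.
P₂ = ρgψ₂ = 1000 × 9.81 × 12.83 ≈ 126 kPa.

P₂ ≈ 126 kPa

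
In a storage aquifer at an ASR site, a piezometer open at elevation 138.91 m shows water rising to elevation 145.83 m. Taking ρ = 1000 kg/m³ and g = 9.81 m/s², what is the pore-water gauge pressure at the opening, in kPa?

P ≈ 67.9 kPa

Pressure head ψ = h − z = 145.83 − 138.91 = 6.92 m.
P = ρgψ = 1000 × 9.81 × 6.92 = 67885 Pa ≈ 67.9 kPa.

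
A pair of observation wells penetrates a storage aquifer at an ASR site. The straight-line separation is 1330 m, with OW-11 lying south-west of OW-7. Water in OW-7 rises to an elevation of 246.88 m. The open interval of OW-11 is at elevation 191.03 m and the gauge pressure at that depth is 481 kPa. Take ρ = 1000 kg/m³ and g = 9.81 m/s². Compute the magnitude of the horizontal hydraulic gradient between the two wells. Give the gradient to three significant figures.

i ≈ 0.00513

Total head at OW-7: h = 246.88 m (water level in the piezometer is the total head).
Pressure head at OW-11: ψ = P/(ρg) = 481×1000 / (1000 × 9.81) = 49.03 m.
Total head at OW-11: h = z + ψ = 191.03 + 49.03 = 240.06 m.
Head difference: h(OW-7) − h(OW-11) = 246.88 − 240.06 = 6.82 m.
Hydraulic gradient: i = |Δh| / L = 6.82 / 1330 = 0.00513.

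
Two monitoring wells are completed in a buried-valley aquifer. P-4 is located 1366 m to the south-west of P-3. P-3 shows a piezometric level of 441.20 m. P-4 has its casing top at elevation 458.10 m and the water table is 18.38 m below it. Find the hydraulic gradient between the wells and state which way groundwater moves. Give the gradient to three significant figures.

Total head at P-3: h = 441.20 m (water level in the piezometer is the total head).
Total head at P-4: h = 458.10 − 18.38 = 439.72 m.
Head difference: h(P-3) − h(P-4) = 441.20 − 439.72 = 1.48 m.
Hydraulic gradient: i = |Δh| / L = 1.48 / 1366 = 0.00108.
Flow is from higher to lower head: from P-3 toward P-4, i.e. toward the south-west.

i ≈ 0.00108; groundwater flows toward the south-west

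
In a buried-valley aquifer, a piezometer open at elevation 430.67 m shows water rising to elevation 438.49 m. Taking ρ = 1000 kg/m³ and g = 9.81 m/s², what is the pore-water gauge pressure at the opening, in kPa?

P ≈ 76.7 kPa

Pressure head ψ = h − z = 438.49 − 430.67 = 7.82 m.
P = ρgψ = 1000 × 9.81 × 7.82 = 76714 Pa ≈ 76.7 kPa.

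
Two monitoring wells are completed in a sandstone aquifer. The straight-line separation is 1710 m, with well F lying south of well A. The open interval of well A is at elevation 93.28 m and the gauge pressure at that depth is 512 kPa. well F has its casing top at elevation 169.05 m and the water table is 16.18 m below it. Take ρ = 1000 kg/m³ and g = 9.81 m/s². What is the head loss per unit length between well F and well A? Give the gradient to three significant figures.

i ≈ 0.00433 m/m

Pressure head at well A: ψ = P/(ρg) = 512×1000 / (1000 × 9.81) = 52.19 m.
Total head at well A: h = z + ψ = 93.28 + 52.19 = 145.47 m.
Total head at well F: h = 169.05 − 16.18 = 152.87 m.
Head difference: h(well A) − h(well F) = 145.47 − 152.87 = -7.40 m.
Hydraulic gradient: i = |Δh| / L = 7.40 / 1710 = 0.00433.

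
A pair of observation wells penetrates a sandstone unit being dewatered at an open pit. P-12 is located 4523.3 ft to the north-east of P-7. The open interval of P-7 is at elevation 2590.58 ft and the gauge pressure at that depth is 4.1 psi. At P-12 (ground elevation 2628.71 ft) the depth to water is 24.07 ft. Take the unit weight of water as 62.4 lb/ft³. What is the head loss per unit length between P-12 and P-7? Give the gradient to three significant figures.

i ≈ 0.00102 ft/ft

Pressure head at P-7: ψ = 144·P/γ = 144 × 4.1 / 62.4 = 9.46 ft.
Total head at P-7: h = z + ψ = 2590.58 + 9.46 = 2600.04 ft.
Total head at P-12: h = 2628.71 − 24.07 = 2604.64 ft.
Head difference: h(P-7) − h(P-12) = 2600.04 − 2604.64 = -4.60 ft.
Hydraulic gradient: i = |Δh| / L = 4.60 / 4523.3 = 0.00102.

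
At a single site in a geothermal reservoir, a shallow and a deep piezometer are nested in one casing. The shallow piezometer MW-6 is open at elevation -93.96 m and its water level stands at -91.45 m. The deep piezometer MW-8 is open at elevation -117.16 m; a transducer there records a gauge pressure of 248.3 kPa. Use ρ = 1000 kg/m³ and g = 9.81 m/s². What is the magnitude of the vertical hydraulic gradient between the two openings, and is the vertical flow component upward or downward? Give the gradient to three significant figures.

|i_v| ≈ 0.0172; vertical flow is downward

Total head at MW-6: h = -91.45 m (water level in the standpipe).
Pressure head at MW-8: ψ = P/(ρg) = 248.3×1000 / (1000 × 9.81) = 25.31 m.
Total head at MW-8: h = z + ψ = -117.16 + 25.31 = -91.85 m.
Δh = h(MW-6) − h(MW-8) = -91.45 − (-91.85) = 0.40 m.
Vertical separation Δz = -93.96 − (-117.16) = 23.20 m.
|i_v| = |Δh| / Δz = 0.40 / 23.20 = 0.0172.
Head is higher in the shallow piezometer, so vertical flow is downward (recharge condition).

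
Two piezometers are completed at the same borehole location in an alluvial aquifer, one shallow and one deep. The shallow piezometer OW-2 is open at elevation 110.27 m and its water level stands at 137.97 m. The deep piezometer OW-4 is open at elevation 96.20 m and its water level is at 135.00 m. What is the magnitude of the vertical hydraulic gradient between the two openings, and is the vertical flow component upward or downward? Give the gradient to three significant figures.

Total head at OW-2: h = 137.97 m (water level in the standpipe).
Total head at OW-4: h = 135.00 m.
Δh = h(OW-2) − h(OW-4) = 137.97 − 135.00 = 2.97 m.
Vertical separation Δz = 110.27 − 96.20 = 14.07 m.
|i_v| = |Δh| / Δz = 2.97 / 14.07 = 0.211.
Head is higher in the shallow piezometer, so vertical flow is downward (recharge condition).

|i_v| ≈ 0.211; vertical flow is downward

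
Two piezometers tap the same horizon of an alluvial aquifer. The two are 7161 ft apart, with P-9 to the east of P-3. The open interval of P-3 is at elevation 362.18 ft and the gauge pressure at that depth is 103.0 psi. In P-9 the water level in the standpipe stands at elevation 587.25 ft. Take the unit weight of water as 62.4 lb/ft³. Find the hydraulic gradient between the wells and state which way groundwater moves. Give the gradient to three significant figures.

Pressure head at P-3: ψ = 144·P/γ = 144 × 103.0 / 62.4 = 237.69 ft.
Total head at P-3: h = z + ψ = 362.18 + 237.69 = 599.87 ft.
Total head at P-9: h = 587.25 ft (water level in the piezometer is the total head).
Head difference: h(P-3) − h(P-9) = 599.87 − 587.25 = 12.62 ft.
Hydraulic gradient: i = |Δh| / L = 12.62 / 7161 = 0.00176.
Flow is from higher to lower head: from P-3 toward P-9, i.e. toward the east.

i ≈ 0.00176; groundwater flows toward the east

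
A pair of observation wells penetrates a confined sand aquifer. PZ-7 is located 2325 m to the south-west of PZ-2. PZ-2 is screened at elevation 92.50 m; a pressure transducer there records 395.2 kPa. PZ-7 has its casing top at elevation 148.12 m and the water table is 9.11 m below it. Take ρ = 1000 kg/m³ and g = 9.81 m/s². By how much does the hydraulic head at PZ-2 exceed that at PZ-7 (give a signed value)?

Pressure head at PZ-2: ψ = P/(ρg) = 395.2×1000 / (1000 × 9.81) = 40.29 m.
Total head at PZ-2: h = z + ψ = 92.50 + 40.29 = 132.79 m.
Total head at PZ-7: h = 148.12 − 9.11 = 139.01 m.
Head difference: h(PZ-2) − h(PZ-7) = 132.79 − 139.01 = -6.22 m.

Δh ≈ -6.22 m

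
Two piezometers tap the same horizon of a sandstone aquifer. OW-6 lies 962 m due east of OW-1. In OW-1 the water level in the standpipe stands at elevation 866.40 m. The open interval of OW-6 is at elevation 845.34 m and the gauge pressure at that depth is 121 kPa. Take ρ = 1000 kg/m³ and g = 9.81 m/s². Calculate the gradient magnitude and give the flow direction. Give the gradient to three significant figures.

Total head at OW-1: h = 866.40 m (water level in the piezometer is the total head).
Pressure head at OW-6: ψ = P/(ρg) = 121×1000 / (1000 × 9.81) = 12.33 m.
Total head at OW-6: h = z + ψ = 845.34 + 12.33 = 857.67 m.
Head difference: h(OW-1) − h(OW-6) = 866.40 − 857.67 = 8.73 m.
Hydraulic gradient: i = |Δh| / L = 8.73 / 962 = 0.00907.
Flow is from higher to lower head: from OW-1 toward OW-6, i.e. toward the east.

i ≈ 0.00907; groundwater flows toward the east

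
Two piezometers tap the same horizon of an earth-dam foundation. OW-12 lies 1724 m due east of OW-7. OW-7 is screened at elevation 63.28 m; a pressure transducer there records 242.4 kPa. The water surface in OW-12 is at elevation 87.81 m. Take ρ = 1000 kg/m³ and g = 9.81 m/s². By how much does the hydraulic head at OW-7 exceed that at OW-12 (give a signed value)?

Δh ≈ 0.18 m

Pressure head at OW-7: ψ = P/(ρg) = 242.4×1000 / (1000 × 9.81) = 24.71 m.
Total head at OW-7: h = z + ψ = 63.28 + 24.71 = 87.99 m.
Total head at OW-12: h = 87.81 m (water level in the piezometer is the total head).
Head difference: h(OW-7) − h(OW-12) = 87.99 − 87.81 = 0.18 m.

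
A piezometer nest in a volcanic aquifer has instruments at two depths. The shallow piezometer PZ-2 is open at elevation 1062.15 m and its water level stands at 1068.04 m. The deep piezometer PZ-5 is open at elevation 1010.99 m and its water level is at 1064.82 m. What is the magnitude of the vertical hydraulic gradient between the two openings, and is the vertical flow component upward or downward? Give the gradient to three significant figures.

|i_v| ≈ 0.0629; vertical flow is downward

Total head at PZ-2: h = 1068.04 m (water level in the standpipe).
Total head at PZ-5: h = 1064.82 m.
Δh = h(PZ-2) − h(PZ-5) = 1068.04 − 1064.82 = 3.22 m.
Vertical separation Δz = 1062.15 − 1010.99 = 51.16 m.
|i_v| = |Δh| / Δz = 3.22 / 51.16 = 0.0629.
Head is higher in the shallow piezometer, so vertical flow is downward (recharge condition).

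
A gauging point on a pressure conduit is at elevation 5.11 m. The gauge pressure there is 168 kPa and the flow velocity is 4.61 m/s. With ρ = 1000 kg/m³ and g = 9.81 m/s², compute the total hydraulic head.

h ≈ 23.32 m

Pressure head ψ = P/(ρg) = 168×1000 / (1000 × 9.81) = 17.13 m.
Velocity head = v²/(2g) = 4.61² / (2 × 9.81) = 1.083 m.
h = z + ψ + v²/(2g) = 5.11 + 17.13 + 1.083 = 23.32 m.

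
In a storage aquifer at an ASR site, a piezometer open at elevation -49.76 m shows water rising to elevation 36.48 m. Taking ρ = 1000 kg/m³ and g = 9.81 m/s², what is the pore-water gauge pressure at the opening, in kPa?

Pressure head ψ = h − z = 36.48 − (-49.76) = 86.24 m.
P = ρgψ = 1000 × 9.81 × 86.24 = 846014 Pa ≈ 846 kPa.

P ≈ 846 kPa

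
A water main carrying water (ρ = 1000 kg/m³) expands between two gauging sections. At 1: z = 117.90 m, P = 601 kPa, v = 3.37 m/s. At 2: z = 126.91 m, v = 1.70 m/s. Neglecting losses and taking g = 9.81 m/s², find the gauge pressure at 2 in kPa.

Pressure head at 1: ψ₁ = P₁/(ρg) = 601×1000 / (1000 × 9.81) = 61.26 m.
Velocity heads: v₁²/2g = 3.37²/19.62 = 0.579 m; v₂²/2g = 1.70²/19.62 = 0.147 m.
Total head H = z₁ + ψ₁ + v₁²/2g = 117.90 + 61.26 + 0.579 = 179.74 m.
ψ₂ = H − z₂ − v₂²/2g = 179.74 − 126.91 − 0.147 = 52.68 m.
P₂ = ρgψ₂ = 1000 × 9.81 × 52.68 ≈ 517 kPa.

P₂ ≈ 517 kPa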